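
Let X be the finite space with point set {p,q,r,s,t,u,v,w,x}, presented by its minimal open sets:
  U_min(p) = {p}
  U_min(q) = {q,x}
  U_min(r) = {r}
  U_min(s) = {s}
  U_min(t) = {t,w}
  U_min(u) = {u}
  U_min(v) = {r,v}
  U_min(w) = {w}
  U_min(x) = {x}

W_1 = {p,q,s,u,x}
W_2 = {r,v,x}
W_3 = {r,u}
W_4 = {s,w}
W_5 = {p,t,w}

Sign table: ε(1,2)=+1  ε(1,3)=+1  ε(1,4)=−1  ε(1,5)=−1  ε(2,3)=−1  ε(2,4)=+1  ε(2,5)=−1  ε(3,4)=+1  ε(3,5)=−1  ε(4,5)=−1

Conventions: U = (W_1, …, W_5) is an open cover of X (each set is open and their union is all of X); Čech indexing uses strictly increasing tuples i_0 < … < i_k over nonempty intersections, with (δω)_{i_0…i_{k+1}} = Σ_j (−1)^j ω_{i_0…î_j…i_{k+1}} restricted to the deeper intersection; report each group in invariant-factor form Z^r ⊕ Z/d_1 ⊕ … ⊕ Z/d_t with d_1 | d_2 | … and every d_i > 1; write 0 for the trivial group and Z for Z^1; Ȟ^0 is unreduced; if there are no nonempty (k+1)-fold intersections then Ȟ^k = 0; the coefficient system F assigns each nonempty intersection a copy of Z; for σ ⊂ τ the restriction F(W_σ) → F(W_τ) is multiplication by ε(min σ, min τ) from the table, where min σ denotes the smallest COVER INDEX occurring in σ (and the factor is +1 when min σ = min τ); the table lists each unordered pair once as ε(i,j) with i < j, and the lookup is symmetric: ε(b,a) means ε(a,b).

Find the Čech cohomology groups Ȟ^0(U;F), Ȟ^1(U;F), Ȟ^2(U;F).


cover nerve:
  W12={x} W13={u} W14={s} W15={p} W23={r} W45={w}
C dims 5,6; δ0: rk 5, SNF 1^4·2
Ȟ^0: (5−5)−0=0 ⇒ 0
Ȟ^1: (6−0)−5=1 plus torsion [2] ⇒ Z ⊕ Z/2
Ȟ^2: (0−0)−0=0 ⇒ 0

Ȟ^0 ≅ 0, Ȟ^1 ≅ Z ⊕ Z/2 and Ȟ^2 ≅ 0


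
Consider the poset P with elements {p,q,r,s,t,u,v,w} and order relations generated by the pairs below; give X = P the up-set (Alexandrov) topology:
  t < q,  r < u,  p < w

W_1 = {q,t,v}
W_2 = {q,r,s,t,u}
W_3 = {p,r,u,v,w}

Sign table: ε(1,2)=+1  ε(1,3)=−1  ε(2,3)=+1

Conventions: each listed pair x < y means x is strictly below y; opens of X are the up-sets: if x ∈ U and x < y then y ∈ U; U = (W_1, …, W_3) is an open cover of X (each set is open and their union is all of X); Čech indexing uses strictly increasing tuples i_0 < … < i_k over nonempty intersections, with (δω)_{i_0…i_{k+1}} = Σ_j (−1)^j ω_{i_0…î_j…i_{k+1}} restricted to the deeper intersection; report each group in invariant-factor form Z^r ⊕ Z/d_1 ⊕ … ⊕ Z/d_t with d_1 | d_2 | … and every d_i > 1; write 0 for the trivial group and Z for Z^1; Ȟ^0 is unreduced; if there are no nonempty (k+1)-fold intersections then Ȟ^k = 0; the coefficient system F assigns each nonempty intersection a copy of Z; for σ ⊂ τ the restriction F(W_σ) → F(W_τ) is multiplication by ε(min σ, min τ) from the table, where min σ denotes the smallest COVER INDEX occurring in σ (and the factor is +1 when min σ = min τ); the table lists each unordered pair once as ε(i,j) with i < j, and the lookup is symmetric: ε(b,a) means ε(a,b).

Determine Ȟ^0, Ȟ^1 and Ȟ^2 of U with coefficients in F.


Ȟ^0 = 0,  Ȟ^1 = Z/2,  Ȟ^2 = 0

nonempty intersections:
  W12={q,t} W13={v} W23={r,u}
C dims 3,3; δ0: rk 3, SNF 1^2·2
Ȟ^0: (3−3)−0=0 ⇒ 0
Ȟ^1: (3−0)−3=0 plus torsion [2] ⇒ Z/2
Ȟ^2: (0−0)−0=0 ⇒ 0


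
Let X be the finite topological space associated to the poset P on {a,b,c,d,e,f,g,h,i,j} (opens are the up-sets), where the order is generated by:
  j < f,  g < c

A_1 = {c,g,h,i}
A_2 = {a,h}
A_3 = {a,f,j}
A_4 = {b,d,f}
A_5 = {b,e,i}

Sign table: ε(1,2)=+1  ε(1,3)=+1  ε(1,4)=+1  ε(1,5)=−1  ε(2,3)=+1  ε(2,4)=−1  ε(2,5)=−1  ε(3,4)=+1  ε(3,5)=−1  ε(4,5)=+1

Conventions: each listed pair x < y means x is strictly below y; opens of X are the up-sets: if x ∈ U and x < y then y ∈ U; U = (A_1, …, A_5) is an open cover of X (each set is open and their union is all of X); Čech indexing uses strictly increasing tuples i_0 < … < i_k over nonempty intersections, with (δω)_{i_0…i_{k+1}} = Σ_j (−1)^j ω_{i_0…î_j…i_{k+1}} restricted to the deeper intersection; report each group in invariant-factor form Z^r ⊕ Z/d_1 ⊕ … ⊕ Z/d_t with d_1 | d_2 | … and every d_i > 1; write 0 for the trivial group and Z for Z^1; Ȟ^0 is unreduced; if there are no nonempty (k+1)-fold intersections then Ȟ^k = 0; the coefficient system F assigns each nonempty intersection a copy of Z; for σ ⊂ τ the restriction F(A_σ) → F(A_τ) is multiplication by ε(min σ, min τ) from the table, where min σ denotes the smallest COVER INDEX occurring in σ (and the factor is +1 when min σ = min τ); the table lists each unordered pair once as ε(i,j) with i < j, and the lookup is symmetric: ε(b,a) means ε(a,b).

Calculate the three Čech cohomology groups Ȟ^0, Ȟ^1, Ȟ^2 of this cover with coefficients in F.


Ȟ^0 ≅ 0,  Ȟ^1 ≅ Z/2,  Ȟ^2 ≅ 0

nonempty overlaps:
  A12={h} A15={i} A23={a} A34={f} A45={b}
C dims 5,5; δ0: rk 5, SNF 1^4·2
degree 0: 5−5−0 = 0 → Ȟ^0 ≅ 0
degree 1: 5−0−5 = 0 plus torsion [2] → Ȟ^1 ≅ Z/2
degree 2: 0−0−0 = 0 → Ȟ^2 ≅ 0


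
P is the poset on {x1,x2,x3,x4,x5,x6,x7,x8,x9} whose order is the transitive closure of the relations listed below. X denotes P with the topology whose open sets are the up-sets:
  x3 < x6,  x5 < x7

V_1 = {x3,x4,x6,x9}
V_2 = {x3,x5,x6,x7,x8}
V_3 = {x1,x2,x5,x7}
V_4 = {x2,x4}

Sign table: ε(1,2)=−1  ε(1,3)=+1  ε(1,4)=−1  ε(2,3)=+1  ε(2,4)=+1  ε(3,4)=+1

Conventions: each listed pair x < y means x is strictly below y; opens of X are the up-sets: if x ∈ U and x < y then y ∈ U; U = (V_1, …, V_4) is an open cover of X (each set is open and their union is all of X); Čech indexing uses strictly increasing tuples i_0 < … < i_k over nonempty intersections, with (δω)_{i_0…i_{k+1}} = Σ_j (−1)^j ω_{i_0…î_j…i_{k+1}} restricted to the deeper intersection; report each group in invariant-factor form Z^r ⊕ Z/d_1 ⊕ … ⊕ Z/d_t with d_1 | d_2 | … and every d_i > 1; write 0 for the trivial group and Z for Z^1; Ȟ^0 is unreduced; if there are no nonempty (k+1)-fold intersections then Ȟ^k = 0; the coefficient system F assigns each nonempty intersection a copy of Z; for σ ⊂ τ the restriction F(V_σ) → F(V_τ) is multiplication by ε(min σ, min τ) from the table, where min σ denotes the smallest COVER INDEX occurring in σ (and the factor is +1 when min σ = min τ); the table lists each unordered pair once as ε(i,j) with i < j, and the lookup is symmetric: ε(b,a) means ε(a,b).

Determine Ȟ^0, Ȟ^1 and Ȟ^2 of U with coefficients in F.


Ȟ^0 ≅ Z,  Ȟ^1 ≅ Z,  Ȟ^2 ≅ 0

nerve of the cover:
  V12={x3,x6} V14={x4} V23={x5,x7} V34={x2}
C dims 4,4; δ0: rk 3, SNF 1^3
Ȟ^0 = (4 − 3) − 0 = 1, so Ȟ^0 ≅ Z
Ȟ^1 = (4 − 0) − 3 = 1, so Ȟ^1 ≅ Z
Ȟ^2 = (0 − 0) − 0 = 0, so Ȟ^2 ≅ 0


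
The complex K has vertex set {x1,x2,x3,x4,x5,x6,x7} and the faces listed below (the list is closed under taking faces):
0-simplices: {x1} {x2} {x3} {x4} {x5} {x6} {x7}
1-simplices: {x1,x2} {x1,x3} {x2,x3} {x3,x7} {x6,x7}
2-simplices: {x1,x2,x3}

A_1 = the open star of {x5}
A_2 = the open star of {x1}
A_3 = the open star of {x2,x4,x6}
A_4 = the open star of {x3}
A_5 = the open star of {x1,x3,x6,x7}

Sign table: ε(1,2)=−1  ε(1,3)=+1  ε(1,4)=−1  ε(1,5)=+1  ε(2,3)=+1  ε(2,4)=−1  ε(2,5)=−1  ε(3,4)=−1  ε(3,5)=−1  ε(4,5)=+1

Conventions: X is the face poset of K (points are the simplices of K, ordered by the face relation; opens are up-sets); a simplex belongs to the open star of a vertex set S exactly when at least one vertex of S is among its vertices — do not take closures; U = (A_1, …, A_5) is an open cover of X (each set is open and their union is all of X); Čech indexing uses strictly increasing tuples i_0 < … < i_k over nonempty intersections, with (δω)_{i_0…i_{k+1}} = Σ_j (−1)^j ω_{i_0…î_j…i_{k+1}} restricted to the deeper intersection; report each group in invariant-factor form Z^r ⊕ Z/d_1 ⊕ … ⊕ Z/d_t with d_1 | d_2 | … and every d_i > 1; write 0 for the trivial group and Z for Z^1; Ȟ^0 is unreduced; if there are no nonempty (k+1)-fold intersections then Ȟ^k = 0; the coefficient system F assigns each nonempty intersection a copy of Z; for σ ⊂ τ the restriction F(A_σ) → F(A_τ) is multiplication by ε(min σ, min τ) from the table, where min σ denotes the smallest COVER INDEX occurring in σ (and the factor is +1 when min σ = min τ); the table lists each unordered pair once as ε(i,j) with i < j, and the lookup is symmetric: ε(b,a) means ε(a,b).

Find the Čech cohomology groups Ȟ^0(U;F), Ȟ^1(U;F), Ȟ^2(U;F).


nonempty intersections:
  A1={{x5}} A2={{x1},{x1,x2},{x1,x3},{x1,x2,x3}} A3={{x2},{x4},{x6},{x1,x2},{x2,x3},{x6,x7},{x1,x2,x3}} A4={{x3},{x1,x3},{x2,x3},{x3,x7},{x1,x2,x3}} A5={{x1},{x3},{x6},{x7},{x1,x2},{x1,x3},{x2,x3},{x3,x7},{x6,x7},{x1,x2,x3}}
  A23={{x1,x2},{x1,x2,x3}} A24={{x1,x3},{x1,x2,x3}} A25={{x1},{x1,x2},{x1,x3},{x1,x2,x3}} A34={{x2,x3},{x1,x2,x3}} A35={{x6},{x1,x2},{x2,x3},{x6,x7},{x1,x2,x3}} A45={{x3},{x1,x3},{x2,x3},{x3,x7},{x1,x2,x3}}
  A234={{x1,x2,x3}} A235={{x1,x2},{x1,x2,x3}} A245={{x1,x3},{x1,x2,x3}} A345={{x2,x3},{x1,x2,x3}}
  A2345={{x1,x2,x3}}
C dims 5,6,4,1; δ0: rk 3, SNF 1^3; δ1: rk 3, SNF 1^3; δ2: rk 1, SNF 1^1
Ȟ^0: (5−3)−0=2 ⇒ Z^2
Ȟ^1: (6−3)−3=0 ⇒ 0
Ȟ^2: (4−1)−3=0 ⇒ 0

Ȟ^0 ≅ Z^2, Ȟ^1 ≅ 0, Ȟ^2 ≅ 0


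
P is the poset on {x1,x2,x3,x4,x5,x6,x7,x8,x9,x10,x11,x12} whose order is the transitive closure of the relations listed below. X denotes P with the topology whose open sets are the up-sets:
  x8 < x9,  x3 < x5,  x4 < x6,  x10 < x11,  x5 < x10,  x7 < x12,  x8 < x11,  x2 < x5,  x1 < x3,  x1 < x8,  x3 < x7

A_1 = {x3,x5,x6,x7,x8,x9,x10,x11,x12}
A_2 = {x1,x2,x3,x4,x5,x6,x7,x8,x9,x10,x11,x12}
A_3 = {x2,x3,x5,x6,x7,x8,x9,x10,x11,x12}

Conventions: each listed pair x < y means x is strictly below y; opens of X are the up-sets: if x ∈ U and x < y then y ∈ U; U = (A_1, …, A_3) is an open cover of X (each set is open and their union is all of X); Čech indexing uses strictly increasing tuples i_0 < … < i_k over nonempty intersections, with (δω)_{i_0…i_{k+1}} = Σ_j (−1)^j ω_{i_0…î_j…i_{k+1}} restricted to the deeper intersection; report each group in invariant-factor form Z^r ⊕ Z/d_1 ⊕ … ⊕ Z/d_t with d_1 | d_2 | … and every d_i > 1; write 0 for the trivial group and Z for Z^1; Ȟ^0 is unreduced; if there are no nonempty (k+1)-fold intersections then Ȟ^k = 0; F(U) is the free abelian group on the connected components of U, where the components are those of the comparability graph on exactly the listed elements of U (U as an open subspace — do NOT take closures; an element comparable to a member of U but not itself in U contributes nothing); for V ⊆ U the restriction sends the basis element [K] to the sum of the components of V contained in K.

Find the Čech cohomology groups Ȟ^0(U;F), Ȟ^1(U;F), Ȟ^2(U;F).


nonempty intersections:
  A12={x3,x5,x6,x7,x8,x9,x10,x11,x12} A13={x3,x5,x6,x7,x8,x9,x10,x11,x12} A23={x2,x3,x5,x6,x7,x8,x9,x10,x11,x12}
  A123={x3,x5,x6,x7,x8,x9,x10,x11,x12}
components per intersection:
  A1: {x3,x5,x7,x8,x9,x10,x11,x12} {x6}
  A2: {x1,x2,x3,x5,x7,x8,x9,x10,x11,x12} {x4,x6}
  A3: {x2,x3,x5,x7,x8,x9,x10,x11,x12} {x6}
  A12: {x3,x5,x7,x8,x9,x10,x11,x12} {x6}
  A13: {x3,x5,x7,x8,x9,x10,x11,x12} {x6}
  A23: {x2,x3,x5,x7,x8,x9,x10,x11,x12} {x6}
  A123: {x3,x5,x7,x8,x9,x10,x11,x12} {x6}
C dims 6,6,2; δ0: rk 4, SNF 1^4; δ1: rk 2, SNF 1^2
Ȟ^0: (6−4)−0=2 ⇒ Z^2
Ȟ^1: (6−2)−4=0 ⇒ 0
Ȟ^2: (2−0)−2=0 ⇒ 0

Ȟ^0 = Z^2,  Ȟ^1 = 0,  Ȟ^2 = 0


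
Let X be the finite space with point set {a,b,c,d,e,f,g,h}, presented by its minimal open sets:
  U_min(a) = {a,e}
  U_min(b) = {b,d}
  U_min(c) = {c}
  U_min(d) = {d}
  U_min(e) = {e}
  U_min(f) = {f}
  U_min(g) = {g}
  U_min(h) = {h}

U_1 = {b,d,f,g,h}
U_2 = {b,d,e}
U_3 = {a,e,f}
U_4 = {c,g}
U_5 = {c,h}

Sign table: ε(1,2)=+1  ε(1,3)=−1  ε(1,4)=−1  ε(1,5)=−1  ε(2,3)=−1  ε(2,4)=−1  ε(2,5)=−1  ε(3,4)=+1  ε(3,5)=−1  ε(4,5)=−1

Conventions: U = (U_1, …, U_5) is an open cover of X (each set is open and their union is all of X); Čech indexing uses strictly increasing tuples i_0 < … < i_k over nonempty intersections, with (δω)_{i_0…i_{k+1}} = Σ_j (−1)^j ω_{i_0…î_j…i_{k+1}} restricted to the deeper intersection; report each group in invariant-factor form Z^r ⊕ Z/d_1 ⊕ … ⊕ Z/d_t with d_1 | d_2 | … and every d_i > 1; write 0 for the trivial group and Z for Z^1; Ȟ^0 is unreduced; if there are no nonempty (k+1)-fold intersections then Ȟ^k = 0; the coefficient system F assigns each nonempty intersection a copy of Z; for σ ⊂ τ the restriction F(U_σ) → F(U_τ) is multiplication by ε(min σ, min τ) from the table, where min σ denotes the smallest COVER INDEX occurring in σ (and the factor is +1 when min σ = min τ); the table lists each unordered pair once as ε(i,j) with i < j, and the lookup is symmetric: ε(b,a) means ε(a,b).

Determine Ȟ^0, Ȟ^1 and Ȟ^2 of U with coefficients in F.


Ȟ^0(U;F) ≅ 0, Ȟ^1(U;F) ≅ Z ⊕ Z/2, Ȟ^2(U;F) ≅ 0

nonempty overlaps:
  U12={b,d} U13={f} U14={g} U15={h} U23={e} U45={c}
C dims 5,6; δ0: rk 5, SNF 1^4·2
degree 0: 5−5−0 = 0 → Ȟ^0 ≅ 0
degree 1: 6−0−5 = 1 plus torsion [2] → Ȟ^1 ≅ Z ⊕ Z/2
degree 2: 0−0−0 = 0 → Ȟ^2 ≅ 0


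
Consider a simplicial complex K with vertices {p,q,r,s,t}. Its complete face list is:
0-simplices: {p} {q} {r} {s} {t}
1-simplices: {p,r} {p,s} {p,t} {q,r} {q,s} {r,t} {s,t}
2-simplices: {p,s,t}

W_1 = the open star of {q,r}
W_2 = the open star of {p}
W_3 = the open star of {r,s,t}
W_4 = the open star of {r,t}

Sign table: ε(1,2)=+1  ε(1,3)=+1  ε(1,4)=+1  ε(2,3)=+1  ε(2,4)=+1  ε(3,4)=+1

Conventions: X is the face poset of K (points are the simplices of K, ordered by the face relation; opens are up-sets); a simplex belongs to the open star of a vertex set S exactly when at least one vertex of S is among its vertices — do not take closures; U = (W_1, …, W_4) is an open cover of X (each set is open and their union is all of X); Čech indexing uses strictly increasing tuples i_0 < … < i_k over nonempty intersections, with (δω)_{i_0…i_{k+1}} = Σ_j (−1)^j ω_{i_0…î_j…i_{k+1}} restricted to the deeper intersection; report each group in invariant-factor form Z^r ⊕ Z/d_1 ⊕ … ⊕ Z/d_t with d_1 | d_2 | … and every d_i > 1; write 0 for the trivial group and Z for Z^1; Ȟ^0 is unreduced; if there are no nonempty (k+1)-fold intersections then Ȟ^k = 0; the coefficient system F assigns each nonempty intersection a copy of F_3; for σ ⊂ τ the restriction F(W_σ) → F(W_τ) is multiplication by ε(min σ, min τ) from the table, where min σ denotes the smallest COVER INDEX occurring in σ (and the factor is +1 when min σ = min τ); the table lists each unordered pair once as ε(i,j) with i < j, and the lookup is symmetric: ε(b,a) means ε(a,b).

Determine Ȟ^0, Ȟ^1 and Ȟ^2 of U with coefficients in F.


Ȟ^0 = Z/3, Ȟ^1 = 0, Ȟ^2 = 0

nonempty intersections:
  W1={{q},{r},{p,r},{q,r},{q,s},{r,t}} W2={{p},{p,r},{p,s},{p,t},{p,s,t}} W3={{r},{s},{t},{p,r},{p,s},{p,t},{q,r},{q,s},{r,t},{s,t},{p,s,t}} W4={{r},{t},{p,r},{p,t},{q,r},{r,t},{s,t},{p,s,t}}
  W12={{p,r}} W13={{r},{p,r},{q,r},{q,s},{r,t}} W14={{r},{p,r},{q,r},{r,t}} W23={{p,r},{p,s},{p,t},{p,s,t}} W24={{p,r},{p,t},{p,s,t}} W34={{r},{t},{p,r},{p,t},{q,r},{r,t},{s,t},{p,s,t}}
  W123={{p,r}} W124={{p,r}} W134={{r},{p,r},{q,r},{r,t}} W234={{p,r},{p,t},{p,s,t}}
  W1234={{p,r}}
C dims 4,6,4,1; δ0: rk_F3 3; δ1: rk_F3 3; δ2: rk_F3 1
Ȟ^0: (4−3)−0=1 ⇒ Z/3
Ȟ^1: (6−3)−3=0 ⇒ 0
Ȟ^2: (4−1)−3=0 ⇒ 0


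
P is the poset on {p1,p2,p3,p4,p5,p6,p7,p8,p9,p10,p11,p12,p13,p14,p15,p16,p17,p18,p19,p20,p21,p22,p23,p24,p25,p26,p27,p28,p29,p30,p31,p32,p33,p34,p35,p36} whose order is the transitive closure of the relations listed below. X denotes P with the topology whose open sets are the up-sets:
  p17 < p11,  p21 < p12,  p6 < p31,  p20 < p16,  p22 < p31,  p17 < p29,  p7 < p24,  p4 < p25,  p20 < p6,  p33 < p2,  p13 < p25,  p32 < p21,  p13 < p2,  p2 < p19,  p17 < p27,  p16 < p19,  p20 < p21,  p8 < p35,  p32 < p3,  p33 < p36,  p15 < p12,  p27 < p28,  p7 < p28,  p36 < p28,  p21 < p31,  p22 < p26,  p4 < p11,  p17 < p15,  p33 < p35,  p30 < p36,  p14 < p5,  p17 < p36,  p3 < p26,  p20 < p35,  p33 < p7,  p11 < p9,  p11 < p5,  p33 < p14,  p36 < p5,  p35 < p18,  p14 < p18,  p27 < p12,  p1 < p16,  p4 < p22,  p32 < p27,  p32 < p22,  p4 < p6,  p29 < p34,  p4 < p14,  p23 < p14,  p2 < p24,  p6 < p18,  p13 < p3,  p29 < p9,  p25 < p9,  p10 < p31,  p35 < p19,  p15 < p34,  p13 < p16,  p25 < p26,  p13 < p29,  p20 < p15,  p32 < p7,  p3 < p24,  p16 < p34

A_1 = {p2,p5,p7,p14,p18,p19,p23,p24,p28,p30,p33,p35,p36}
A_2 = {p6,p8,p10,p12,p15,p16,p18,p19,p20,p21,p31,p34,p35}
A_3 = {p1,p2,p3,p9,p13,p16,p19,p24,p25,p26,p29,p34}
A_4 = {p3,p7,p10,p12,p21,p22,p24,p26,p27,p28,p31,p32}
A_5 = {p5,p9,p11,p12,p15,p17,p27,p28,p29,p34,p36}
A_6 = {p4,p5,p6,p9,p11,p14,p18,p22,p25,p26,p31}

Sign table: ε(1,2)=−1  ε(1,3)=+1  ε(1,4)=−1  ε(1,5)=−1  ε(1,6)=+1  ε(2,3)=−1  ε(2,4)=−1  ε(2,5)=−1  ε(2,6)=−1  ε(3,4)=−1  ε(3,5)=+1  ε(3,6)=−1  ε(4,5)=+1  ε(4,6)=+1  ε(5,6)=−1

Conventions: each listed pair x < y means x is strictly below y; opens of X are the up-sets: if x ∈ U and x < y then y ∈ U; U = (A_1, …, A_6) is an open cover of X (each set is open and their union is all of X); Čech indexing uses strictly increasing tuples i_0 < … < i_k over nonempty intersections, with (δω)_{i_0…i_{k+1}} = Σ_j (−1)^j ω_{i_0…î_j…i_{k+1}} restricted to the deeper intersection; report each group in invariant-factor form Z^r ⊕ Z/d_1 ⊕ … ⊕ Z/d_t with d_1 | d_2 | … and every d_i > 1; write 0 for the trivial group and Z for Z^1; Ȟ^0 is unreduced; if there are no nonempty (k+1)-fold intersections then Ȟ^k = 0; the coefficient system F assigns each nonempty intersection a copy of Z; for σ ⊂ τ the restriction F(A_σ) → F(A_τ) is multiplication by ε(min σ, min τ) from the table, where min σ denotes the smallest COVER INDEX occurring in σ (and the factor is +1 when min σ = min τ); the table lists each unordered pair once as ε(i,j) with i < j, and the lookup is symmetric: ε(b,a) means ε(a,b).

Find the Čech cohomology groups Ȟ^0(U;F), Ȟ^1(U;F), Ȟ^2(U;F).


nonempty intersections:
  A12={p18,p19,p35} A13={p2,p19,p24} A14={p7,p24,p28} A15={p5,p28,p36} A16={p5,p14,p18} A23={p16,p19,p34} A24={p10,p12,p21,p31} A25={p12,p15,p34} A26={p6,p18,p31} A34={p3,p24,p26} A35={p9,p29,p34} A36={p9,p25,p26} A45={p12,p27,p28} A46={p22,p26,p31} A56={p5,p9,p11}
  A123={p19} A126={p18} A134={p24} A145={p28} A156={p5} A235={p34} A245={p12} A246={p31} A346={p26} A356={p9}
C dims 6,15,10; δ0: rk 6, SNF 1^5·2; δ1: rk 9, SNF 1^9
Ȟ^0: (6−6)−0=0 ⇒ 0
Ȟ^1: (15−9)−6=0 plus torsion [2] ⇒ Z/2
Ȟ^2: (10−0)−9=1 ⇒ Z

Ȟ^0 ≅ 0; Ȟ^1 ≅ Z/2; Ȟ^2 ≅ Z


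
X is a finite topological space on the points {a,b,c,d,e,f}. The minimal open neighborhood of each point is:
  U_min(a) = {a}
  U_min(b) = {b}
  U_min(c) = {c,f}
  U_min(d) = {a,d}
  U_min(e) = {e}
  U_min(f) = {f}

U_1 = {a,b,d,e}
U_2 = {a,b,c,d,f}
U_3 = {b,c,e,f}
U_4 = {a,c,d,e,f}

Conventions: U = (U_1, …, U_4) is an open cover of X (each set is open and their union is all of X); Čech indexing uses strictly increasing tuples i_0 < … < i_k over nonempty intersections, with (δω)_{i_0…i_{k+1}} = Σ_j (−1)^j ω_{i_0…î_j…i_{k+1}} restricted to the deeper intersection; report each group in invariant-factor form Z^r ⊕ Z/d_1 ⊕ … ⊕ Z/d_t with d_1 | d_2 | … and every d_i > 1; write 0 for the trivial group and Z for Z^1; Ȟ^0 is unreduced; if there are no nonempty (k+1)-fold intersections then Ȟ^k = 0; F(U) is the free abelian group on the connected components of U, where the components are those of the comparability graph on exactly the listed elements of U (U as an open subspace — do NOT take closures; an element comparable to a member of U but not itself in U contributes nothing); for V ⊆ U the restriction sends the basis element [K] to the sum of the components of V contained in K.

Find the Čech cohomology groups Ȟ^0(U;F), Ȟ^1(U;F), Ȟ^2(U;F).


Ȟ^0 = Z^4,  Ȟ^1 = 0,  Ȟ^2 = 0

nerve simplices:
  U12={a,b,d} U13={b,e} U14={a,d,e} U23={b,c,f} U24={a,c,d,f} U34={c,e,f}
  U123={b} U124={a,d} U134={e} U234={c,f}
components per intersection:
  U1: {a,d} {b} {e}
  U2: {a,d} {b} {c,f}
  U3: {b} {c,f} {e}
  U4: {a,d} {c,f} {e}
  U12: {a,d} {b}
  U13: {b} {e}
  U14: {a,d} {e}
  U23: {b} {c,f}
  U24: {a,d} {c,f}
  U34: {c,f} {e}
  U123: {b}
  U124: {a,d}
  U134: {e}
  U234: {c,f}
C dims 12,12,4; δ0: rk 8, SNF 1^8; δ1: rk 4, SNF 1^4
degree 0: 12−8−0 = 4 → Ȟ^0 ≅ Z^4
degree 1: 12−4−8 = 0 → Ȟ^1 ≅ 0
degree 2: 4−0−4 = 0 → Ȟ^2 ≅ 0


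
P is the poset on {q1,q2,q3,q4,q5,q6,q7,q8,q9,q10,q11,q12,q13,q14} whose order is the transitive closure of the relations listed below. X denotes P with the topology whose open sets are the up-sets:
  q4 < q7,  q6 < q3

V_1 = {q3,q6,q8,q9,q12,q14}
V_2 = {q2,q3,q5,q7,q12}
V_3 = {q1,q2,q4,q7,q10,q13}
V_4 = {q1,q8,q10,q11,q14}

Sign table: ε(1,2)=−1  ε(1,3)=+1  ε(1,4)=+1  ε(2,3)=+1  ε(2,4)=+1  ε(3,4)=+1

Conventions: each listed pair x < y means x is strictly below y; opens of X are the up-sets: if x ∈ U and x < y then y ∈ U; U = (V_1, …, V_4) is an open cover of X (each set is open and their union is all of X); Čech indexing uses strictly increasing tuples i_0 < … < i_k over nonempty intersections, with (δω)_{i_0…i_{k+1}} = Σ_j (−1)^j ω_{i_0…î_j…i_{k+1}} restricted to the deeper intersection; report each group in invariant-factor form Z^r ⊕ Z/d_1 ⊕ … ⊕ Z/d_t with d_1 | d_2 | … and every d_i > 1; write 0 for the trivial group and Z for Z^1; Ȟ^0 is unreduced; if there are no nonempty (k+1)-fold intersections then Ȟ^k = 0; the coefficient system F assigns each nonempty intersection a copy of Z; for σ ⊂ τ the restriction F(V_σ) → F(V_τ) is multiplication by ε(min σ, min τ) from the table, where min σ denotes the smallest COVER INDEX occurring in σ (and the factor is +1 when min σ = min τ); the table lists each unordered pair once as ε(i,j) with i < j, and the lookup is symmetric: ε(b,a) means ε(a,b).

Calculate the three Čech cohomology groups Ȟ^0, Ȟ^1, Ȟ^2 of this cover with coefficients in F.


Ȟ^0 = 0,  Ȟ^1 = Z/2,  Ȟ^2 = 0

nerve simplices:
  V12={q3,q12} V14={q8,q14} V23={q2,q7} V34={q1,q10}
C dims 4,4; δ0: rk 4, SNF 1^3·2
degree 0: 4−4−0 = 0 → Ȟ^0 ≅ 0
degree 1: 4−0−4 = 0 plus torsion [2] → Ȟ^1 ≅ Z/2
degree 2: 0−0−0 = 0 → Ȟ^2 ≅ 0


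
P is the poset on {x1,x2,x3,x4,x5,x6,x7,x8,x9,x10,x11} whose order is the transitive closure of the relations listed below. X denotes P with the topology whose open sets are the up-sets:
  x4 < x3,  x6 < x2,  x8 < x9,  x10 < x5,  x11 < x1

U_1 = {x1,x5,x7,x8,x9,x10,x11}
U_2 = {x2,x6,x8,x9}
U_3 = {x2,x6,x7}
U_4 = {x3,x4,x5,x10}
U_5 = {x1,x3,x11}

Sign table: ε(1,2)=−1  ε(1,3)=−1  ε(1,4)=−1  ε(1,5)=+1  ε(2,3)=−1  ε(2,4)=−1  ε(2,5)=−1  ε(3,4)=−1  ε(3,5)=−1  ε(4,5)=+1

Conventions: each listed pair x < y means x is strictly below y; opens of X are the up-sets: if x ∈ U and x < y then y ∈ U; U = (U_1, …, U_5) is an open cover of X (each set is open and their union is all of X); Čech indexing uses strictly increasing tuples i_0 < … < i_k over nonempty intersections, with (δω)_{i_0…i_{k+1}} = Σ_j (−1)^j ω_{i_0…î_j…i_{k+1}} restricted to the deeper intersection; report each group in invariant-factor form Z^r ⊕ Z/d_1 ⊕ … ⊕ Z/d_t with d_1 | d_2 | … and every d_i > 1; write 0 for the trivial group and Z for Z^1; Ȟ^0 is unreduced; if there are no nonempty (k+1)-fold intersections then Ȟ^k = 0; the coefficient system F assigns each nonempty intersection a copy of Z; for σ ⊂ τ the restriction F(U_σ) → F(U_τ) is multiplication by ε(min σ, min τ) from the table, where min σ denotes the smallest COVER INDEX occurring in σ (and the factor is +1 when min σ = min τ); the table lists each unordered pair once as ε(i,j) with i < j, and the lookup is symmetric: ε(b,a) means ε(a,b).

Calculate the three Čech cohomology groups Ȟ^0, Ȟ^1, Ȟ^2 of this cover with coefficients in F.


Ȟ^0 ≅ 0,  Ȟ^1 ≅ Z ⊕ Z/2,  Ȟ^2 ≅ 0

nonempty overlaps:
  U12={x8,x9} U13={x7} U14={x5,x10} U15={x1,x11} U23={x2,x6} U45={x3}
C dims 5,6; δ0: rk 5, SNF 1^4·2
degree 0: 5−5−0 = 0 → Ȟ^0 ≅ 0
degree 1: 6−0−5 = 1 plus torsion [2] → Ȟ^1 ≅ Z ⊕ Z/2
degree 2: 0−0−0 = 0 → Ȟ^2 ≅ 0


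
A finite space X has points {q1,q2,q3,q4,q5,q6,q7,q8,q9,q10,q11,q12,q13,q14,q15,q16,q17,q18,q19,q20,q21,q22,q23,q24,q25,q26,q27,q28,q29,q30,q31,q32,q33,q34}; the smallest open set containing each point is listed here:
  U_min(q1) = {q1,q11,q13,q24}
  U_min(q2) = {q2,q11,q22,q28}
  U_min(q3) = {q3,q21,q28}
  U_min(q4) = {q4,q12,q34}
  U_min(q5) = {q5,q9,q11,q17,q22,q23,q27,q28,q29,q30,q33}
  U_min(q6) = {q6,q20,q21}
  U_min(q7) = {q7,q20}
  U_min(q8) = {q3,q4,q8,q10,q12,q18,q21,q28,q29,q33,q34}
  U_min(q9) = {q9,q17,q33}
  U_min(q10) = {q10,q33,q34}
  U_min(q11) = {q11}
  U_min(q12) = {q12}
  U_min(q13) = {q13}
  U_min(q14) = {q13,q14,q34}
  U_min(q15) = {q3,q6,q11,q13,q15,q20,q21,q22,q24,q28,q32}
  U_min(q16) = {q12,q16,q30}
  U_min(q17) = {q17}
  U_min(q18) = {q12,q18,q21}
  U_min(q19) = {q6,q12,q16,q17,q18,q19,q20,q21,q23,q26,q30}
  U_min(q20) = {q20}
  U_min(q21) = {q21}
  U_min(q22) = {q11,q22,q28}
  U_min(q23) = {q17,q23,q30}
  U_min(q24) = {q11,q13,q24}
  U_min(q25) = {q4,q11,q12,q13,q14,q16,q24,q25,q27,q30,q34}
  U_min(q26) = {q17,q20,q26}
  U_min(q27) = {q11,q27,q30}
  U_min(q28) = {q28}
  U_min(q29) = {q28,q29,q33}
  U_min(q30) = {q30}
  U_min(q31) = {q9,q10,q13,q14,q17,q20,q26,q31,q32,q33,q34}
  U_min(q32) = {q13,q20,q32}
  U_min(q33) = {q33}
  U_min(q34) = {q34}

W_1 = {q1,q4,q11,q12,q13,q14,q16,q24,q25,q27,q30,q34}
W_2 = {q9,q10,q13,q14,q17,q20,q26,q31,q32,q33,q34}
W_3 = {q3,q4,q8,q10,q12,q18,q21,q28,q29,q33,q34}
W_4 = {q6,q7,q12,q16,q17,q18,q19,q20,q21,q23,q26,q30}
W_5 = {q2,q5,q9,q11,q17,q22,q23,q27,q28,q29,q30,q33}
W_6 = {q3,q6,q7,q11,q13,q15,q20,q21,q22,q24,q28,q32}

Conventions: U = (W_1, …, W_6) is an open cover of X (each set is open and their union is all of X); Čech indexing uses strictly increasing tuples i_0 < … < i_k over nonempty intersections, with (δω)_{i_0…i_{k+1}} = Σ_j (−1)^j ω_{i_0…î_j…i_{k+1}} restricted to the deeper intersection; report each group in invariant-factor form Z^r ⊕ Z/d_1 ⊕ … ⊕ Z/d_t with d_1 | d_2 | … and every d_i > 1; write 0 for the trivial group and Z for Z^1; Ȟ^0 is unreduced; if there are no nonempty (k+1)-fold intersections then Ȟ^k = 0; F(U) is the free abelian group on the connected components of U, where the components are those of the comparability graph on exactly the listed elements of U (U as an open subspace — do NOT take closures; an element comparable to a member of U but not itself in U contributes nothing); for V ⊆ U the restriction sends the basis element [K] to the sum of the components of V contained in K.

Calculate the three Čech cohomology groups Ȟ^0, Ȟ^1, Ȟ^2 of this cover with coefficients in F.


cover nerve:
  W12={q13,q14,q34} W13={q4,q12,q34} W14={q12,q16,q30} W15={q11,q27,q30} W16={q11,q13,q24} W23={q10,q33,q34} W24={q17,q20,q26} W25={q9,q17,q33} W26={q13,q20,q32} W34={q12,q18,q21} W35={q28,q29,q33} W36={q3,q21,q28} W45={q17,q23,q30} W46={q6,q7,q20,q21} W56={q11,q22,q28}
  W123={q34} W126={q13} W134={q12} W145={q30} W156={q11} W235={q33} W245={q17} W246={q20} W346={q21} W356={q28}
components per intersection:
  W1: {q1,q4,q11,q12,q13,q14,q16,q24,q25,q27,q30,q34}
  W2: {q9,q10,q13,q14,q17,q20,q26,q31,q32,q33,q34}
  W3: {q3,q4,q8,q10,q12,q18,q21,q28,q29,q33,q34}
  W4: {q6,q7,q12,q16,q17,q18,q19,q20,q21,q23,q26,q30}
  W5: {q2,q5,q9,q11,q17,q22,q23,q27,q28,q29,q30,q33}
  W6: {q3,q6,q7,q11,q13,q15,q20,q21,q22,q24,q28,q32}
  W12: {q13,q14,q34}
  W13: {q4,q12,q34}
  W14: {q12,q16,q30}
  W15: {q11,q27,q30}
  W16: {q11,q13,q24}
  W23: {q10,q33,q34}
  W24: {q17,q20,q26}
  W25: {q9,q17,q33}
  W26: {q13,q20,q32}
  W34: {q12,q18,q21}
  W35: {q28,q29,q33}
  W36: {q3,q21,q28}
  W45: {q17,q23,q30}
  W46: {q6,q7,q20,q21}
  W56: {q11,q22,q28}
  W123: {q34}
  W126: {q13}
  W134: {q12}
  W145: {q30}
  W156: {q11}
  W235: {q33}
  W245: {q17}
  W246: {q20}
  W346: {q21}
  W356: {q28}
C dims 6,15,10; δ0: rk 5, SNF 1^5; δ1: rk 10, SNF 1^9·2
Ȟ^0: (6−5)−0=1 ⇒ Z
Ȟ^1: (15−10)−5=0 ⇒ 0
Ȟ^2: (10−0)−10=0 plus torsion [2] ⇒ Z/2

Ȟ^0 ≅ Z; Ȟ^1 ≅ 0; Ȟ^2 ≅ Z/2


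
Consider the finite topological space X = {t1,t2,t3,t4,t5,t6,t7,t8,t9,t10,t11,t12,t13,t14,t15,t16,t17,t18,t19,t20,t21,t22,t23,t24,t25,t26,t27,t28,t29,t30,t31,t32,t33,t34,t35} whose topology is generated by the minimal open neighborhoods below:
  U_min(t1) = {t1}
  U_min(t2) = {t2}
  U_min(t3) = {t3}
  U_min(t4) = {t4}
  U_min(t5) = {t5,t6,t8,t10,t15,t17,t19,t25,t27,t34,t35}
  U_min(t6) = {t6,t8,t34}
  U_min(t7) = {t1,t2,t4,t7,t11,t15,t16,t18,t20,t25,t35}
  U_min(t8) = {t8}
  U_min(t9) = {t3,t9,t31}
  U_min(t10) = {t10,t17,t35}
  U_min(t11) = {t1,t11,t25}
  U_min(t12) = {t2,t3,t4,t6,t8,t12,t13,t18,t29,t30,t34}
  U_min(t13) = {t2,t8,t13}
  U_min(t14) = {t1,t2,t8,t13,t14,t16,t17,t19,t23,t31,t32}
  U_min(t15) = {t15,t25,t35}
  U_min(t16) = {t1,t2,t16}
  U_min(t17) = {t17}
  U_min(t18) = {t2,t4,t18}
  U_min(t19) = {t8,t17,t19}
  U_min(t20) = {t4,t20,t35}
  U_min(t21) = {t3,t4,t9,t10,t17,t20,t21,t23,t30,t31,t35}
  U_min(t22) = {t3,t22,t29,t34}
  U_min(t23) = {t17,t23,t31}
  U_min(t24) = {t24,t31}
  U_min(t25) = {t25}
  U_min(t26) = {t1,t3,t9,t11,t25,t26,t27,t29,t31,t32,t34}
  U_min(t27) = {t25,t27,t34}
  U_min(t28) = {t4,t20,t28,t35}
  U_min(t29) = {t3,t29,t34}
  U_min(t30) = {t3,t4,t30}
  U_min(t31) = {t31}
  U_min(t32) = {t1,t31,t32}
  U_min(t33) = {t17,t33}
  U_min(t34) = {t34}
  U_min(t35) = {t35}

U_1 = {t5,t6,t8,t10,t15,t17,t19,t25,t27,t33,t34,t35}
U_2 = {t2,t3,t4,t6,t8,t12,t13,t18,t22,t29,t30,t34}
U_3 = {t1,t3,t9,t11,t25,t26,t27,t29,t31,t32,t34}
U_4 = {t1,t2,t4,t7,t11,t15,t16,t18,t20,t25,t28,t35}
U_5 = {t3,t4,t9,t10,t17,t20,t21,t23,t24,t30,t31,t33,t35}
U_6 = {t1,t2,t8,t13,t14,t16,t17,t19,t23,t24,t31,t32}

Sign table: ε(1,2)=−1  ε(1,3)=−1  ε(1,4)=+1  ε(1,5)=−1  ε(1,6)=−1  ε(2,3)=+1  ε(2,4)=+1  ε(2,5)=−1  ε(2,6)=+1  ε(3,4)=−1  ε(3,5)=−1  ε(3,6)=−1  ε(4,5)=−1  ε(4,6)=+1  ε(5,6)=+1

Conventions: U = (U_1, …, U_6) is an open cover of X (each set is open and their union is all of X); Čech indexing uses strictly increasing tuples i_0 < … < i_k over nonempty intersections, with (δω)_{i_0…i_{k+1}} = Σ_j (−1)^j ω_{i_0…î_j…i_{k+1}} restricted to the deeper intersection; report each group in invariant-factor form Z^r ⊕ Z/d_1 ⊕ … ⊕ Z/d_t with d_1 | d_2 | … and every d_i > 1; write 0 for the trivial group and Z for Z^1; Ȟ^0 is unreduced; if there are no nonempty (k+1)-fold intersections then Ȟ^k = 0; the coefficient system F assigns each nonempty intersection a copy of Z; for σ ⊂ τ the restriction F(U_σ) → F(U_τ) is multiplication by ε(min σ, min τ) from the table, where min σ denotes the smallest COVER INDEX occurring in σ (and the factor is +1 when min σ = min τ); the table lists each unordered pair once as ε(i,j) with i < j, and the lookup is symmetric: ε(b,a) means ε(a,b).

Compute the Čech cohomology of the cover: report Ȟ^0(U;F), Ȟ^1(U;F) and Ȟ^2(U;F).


nonempty intersections:
  U12={t6,t8,t34} U13={t25,t27,t34} U14={t15,t25,t35} U15={t10,t17,t33,t35} U16={t8,t17,t19} U23={t3,t29,t34} U24={t2,t4,t18} U25={t3,t4,t30} U26={t2,t8,t13} U34={t1,t11,t25} U35={t3,t9,t31} U36={t1,t31,t32} U45={t4,t20,t35} U46={t1,t2,t16} U56={t17,t23,t24,t31}
  U123={t34} U126={t8} U134={t25} U145={t35} U156={t17} U235={t3} U245={t4} U246={t2} U346={t1} U356={t31}
C dims 6,15,10; δ0: rk 6, SNF 1^5·2; δ1: rk 9, SNF 1^9
Ȟ^0: (6−6)−0=0 ⇒ 0
Ȟ^1: (15−9)−6=0 plus torsion [2] ⇒ Z/2
Ȟ^2: (10−0)−9=1 ⇒ Z

Ȟ^0(U;F) ≅ 0, Ȟ^1(U;F) ≅ Z/2 and Ȟ^2(U;F) ≅ Z


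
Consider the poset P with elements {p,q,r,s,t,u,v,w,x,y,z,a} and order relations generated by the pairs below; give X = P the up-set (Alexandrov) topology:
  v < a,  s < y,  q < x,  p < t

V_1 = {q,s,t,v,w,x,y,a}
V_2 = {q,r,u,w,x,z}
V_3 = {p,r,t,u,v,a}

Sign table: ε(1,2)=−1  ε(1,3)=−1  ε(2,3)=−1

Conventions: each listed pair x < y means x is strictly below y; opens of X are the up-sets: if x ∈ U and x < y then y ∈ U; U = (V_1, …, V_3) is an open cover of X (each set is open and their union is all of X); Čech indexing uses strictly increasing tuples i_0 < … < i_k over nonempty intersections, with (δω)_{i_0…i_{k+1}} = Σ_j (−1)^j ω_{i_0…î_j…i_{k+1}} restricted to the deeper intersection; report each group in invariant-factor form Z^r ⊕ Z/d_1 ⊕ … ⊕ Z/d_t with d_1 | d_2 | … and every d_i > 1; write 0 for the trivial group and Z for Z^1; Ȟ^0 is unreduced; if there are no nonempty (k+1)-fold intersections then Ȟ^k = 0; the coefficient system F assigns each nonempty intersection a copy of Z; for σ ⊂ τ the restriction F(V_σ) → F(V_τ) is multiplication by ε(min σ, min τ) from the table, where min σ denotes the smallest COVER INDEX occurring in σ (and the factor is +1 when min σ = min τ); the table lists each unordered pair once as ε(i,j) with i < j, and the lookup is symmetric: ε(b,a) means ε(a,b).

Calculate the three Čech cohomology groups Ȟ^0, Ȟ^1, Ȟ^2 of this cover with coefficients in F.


Ȟ^0 ≅ 0, Ȟ^1 ≅ Z/2, Ȟ^2 ≅ 0

nerve of the cover:
  V12={q,w,x} V13={t,v,a} V23={r,u}
C dims 3,3; δ0: rk 3, SNF 1^2·2
Ȟ^0 = (3 − 3) − 0 = 0, so Ȟ^0 ≅ 0
Ȟ^1 = (3 − 0) − 3 = 0 plus torsion [2], so Ȟ^1 ≅ Z/2
Ȟ^2 = (0 − 0) − 0 = 0, so Ȟ^2 ≅ 0


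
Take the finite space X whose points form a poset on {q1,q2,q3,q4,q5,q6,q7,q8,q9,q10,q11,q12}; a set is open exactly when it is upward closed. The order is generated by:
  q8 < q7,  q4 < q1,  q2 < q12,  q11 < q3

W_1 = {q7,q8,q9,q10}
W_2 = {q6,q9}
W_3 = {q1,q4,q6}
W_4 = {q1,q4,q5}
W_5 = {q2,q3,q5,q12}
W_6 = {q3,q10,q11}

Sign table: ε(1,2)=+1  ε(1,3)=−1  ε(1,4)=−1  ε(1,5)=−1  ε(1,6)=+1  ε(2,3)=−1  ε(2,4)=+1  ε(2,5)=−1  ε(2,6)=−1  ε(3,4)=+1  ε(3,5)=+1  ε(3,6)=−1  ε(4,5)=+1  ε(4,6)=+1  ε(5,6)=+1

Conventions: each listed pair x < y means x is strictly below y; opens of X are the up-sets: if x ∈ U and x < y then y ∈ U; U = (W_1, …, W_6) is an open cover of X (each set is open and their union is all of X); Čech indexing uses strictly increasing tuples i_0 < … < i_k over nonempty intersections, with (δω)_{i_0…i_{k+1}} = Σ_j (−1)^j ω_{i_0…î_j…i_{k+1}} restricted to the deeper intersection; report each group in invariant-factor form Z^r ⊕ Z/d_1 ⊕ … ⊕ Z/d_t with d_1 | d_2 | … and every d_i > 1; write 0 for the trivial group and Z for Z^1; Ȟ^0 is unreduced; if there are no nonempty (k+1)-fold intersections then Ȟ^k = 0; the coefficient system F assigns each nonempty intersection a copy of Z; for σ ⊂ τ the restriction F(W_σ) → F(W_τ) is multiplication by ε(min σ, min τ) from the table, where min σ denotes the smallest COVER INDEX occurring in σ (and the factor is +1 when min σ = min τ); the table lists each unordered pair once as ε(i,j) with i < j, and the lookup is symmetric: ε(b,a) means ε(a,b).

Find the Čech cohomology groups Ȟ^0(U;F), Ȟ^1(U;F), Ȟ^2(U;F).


intersection data:
  W12={q9} W16={q10} W23={q6} W34={q1,q4} W45={q5} W56={q3}
C dims 6,6; δ0: rk 6, SNF 1^5·2
Ȟ^0 = (6 − 6) − 0 = 0, so Ȟ^0 ≅ 0
Ȟ^1 = (6 − 0) − 6 = 0 plus torsion [2], so Ȟ^1 ≅ Z/2
Ȟ^2 = (0 − 0) − 0 = 0, so Ȟ^2 ≅ 0

Ȟ^0 = 0; Ȟ^1 = Z/2; Ȟ^2 = 0


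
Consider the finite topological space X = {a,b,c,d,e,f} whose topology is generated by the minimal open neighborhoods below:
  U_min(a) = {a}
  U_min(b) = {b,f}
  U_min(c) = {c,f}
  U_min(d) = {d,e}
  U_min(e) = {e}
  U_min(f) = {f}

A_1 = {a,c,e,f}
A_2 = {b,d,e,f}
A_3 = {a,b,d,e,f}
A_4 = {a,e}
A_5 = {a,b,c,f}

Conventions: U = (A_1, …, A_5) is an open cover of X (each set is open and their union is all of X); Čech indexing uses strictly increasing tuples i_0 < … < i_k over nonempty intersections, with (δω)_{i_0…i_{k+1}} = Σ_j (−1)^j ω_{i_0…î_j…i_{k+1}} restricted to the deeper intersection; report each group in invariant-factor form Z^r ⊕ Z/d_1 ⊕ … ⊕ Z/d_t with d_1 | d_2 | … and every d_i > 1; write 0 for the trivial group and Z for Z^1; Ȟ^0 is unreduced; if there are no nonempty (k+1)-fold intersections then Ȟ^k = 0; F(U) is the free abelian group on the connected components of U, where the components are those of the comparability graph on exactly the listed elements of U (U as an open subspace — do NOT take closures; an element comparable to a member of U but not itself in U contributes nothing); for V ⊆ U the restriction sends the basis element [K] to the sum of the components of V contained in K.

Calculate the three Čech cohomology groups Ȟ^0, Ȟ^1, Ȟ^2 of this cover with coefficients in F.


cover nerve:
  A12={e,f} A13={a,e,f} A14={a,e} A15={a,c,f} A23={b,d,e,f} A24={e} A25={b,f} A34={a,e} A35={a,b,f} A45={a}
  A123={e,f} A124={e} A125={f} A134={a,e} A135={a,f} A145={a} A234={e} A235={b,f} A345={a}
  A1234={e} A1235={f} A1345={a}
components per intersection:
  A1: {a} {c,f} {e}
  A2: {b,f} {d,e}
  A3: {a} {b,f} {d,e}
  A4: {a} {e}
  A5: {a} {b,c,f}
  A12: {e} {f}
  A13: {a} {e} {f}
  A14: {a} {e}
  A15: {a} {c,f}
  A23: {b,f} {d,e}
  A24: {e}
  A25: {b,f}
  A34: {a} {e}
  A35: {a} {b,f}
  A45: {a}
  A123: {e} {f}
  A124: {e}
  A125: {f}
  A134: {a} {e}
  A135: {a} {f}
  A145: {a}
  A234: {e}
  A235: {b,f}
  A345: {a}
  A1234: {e}
  A1235: {f}
  A1345: {a}
C dims 12,18,12,3; δ0: rk 9, SNF 1^9; δ1: rk 9, SNF 1^9; δ2: rk 3, SNF 1^3
Ȟ^0: (12−9)−0=3 ⇒ Z^3
Ȟ^1: (18−9)−9=0 ⇒ 0
Ȟ^2: (12−3)−9=0 ⇒ 0

Ȟ^0 ≅ Z^3,  Ȟ^1 ≅ 0,  Ȟ^2 ≅ 0


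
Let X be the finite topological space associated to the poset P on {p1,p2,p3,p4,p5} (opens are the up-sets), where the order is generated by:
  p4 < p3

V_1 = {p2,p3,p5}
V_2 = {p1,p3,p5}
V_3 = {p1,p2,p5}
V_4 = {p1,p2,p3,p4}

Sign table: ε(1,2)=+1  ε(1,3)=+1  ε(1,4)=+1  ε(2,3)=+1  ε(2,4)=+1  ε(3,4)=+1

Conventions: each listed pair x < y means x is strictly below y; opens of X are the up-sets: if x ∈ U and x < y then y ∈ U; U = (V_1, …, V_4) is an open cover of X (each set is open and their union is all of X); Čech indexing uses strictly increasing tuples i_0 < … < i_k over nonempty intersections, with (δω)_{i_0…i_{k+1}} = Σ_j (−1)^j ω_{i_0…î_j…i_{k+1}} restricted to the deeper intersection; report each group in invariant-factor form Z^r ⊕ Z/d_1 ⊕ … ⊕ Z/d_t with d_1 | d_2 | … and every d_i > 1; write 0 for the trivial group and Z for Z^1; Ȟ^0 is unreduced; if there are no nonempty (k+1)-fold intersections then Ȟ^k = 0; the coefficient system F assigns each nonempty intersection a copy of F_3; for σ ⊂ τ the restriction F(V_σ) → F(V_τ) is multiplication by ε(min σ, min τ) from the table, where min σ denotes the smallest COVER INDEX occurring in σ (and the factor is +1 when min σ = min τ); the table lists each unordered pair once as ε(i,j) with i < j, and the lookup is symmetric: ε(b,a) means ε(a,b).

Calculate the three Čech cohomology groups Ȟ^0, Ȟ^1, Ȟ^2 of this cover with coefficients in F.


Ȟ^0 ≅ Z/3,  Ȟ^1 ≅ 0,  Ȟ^2 ≅ Z/3

intersection data:
  V12={p3,p5} V13={p2,p5} V14={p2,p3} V23={p1,p5} V24={p1,p3} V34={p1,p2}
  V123={p5} V124={p3} V134={p2} V234={p1}
C dims 4,6,4; δ0: rk_F3 3; δ1: rk_F3 3
Ȟ^0 = (4 − 3) − 0 = 1, so Ȟ^0 ≅ Z/3
Ȟ^1 = (6 − 3) − 3 = 0, so Ȟ^1 ≅ 0
Ȟ^2 = (4 − 0) − 3 = 1, so Ȟ^2 ≅ Z/3


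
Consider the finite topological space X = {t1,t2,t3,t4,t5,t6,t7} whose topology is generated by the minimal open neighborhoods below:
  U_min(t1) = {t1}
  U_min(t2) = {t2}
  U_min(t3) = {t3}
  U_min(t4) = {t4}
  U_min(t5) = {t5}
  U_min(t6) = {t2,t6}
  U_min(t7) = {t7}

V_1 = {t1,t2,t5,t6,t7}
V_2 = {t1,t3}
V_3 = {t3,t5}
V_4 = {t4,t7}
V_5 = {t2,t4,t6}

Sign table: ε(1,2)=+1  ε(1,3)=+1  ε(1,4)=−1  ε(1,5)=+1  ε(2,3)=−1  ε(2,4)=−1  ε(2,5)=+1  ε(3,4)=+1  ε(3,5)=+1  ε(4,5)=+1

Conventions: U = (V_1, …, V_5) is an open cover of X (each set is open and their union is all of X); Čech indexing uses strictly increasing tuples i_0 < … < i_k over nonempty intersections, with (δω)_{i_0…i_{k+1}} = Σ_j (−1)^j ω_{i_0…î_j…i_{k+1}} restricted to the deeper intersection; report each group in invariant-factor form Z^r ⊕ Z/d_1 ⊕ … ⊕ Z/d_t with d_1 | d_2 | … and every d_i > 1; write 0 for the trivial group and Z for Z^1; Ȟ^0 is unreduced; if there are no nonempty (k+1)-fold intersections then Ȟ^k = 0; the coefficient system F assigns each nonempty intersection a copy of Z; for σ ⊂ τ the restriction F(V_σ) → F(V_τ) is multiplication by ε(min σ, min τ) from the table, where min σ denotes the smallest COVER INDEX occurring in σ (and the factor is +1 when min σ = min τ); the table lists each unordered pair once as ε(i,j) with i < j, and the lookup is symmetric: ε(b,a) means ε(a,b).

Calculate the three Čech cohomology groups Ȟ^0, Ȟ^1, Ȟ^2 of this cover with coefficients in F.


nerve simplices:
  V12={t1} V13={t5} V14={t7} V15={t2,t6} V23={t3} V45={t4}
C dims 5,6; δ0: rk 5, SNF 1^4·2
degree 0: 5−5−0 = 0 → Ȟ^0 ≅ 0
degree 1: 6−0−5 = 1 plus torsion [2] → Ȟ^1 ≅ Z ⊕ Z/2
degree 2: 0−0−0 = 0 → Ȟ^2 ≅ 0

Ȟ^0 ≅ 0, Ȟ^1 ≅ Z ⊕ Z/2 and Ȟ^2 ≅ 0
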